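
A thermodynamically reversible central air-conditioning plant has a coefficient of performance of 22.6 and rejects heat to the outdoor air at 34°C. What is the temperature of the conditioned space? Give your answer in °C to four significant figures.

For a Carnot refrigerator COP_R = T_C/(T_H − T_C), so T_C = COP·T_H/(1 + COP).
With T_H = 307.15 K, T_C = 22.6 × 307.15/23.60 = 294.14 K.
Converting, 294.14 K = 20.99°C.

20.99 °C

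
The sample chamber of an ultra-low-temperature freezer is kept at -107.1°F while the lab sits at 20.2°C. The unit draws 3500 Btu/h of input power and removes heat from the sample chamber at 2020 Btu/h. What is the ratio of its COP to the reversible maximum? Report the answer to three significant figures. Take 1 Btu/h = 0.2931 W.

0.287

COP_actual = Q̇_C/Ẇ = 2020/3500 = 0.5771.
In absolute terms T_C = 195.87 K and T_H = 293.35 K, so ΔT = 97.48 K.
COP_Carnot = T_C/ΔT = 195.87/97.48 = 2.009.
η_II = COP_actual/COP_Carnot = 0.5771/2.009 = 0.2872.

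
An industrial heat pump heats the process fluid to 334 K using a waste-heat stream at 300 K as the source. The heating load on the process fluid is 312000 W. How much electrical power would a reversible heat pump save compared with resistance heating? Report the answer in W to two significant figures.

280000 W

The reservoir spacing is ΔT = 334 − 300 = 34.00 K.
COP_Carnot = T_H/ΔT = 334.00/34.00 = 9.824.
Resistance heating needs Ẇ_res = Q̇_H = 312000 W; the reversible heat pump needs only Ẇ_hp = Q̇_H/COP = 31760 W.
Saving = 312000 − 31760 = 280200 W.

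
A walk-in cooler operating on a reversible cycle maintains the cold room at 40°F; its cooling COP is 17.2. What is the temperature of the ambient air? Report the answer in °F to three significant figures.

COP_R = T_C/(T_H − T_C) gives T_H − T_C = T_C/COP.
With T_C = 277.59 K, T_H = 277.59 × (1 + 1/17.2) = 293.73 K.
Converting, 293.73 K = 69.05°F.

69.1 °F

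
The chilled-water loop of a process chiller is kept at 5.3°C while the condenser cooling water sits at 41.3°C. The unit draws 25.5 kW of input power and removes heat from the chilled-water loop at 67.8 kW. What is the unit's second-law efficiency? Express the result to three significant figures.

COP_actual = Q̇_C/Ẇ = 67.80/25.50 = 2.659.
In absolute terms T_C = 278.45 K and T_H = 314.45 K, so ΔT = 36.00 K.
COP_Carnot = T_C/ΔT = 278.45/36.00 = 7.735.
η_II = COP_actual/COP_Carnot = 2.659/7.735 = 0.3438.

0.344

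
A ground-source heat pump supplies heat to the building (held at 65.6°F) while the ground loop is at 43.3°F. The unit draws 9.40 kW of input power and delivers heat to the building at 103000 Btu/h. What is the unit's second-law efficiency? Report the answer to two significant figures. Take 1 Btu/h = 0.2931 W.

Converting, Q̇_H = 103000 Btu/h = 30.19 kW, so COP_actual = Q̇_H/Ẇ = 30.19/9.400 = 3.212.
In absolute terms T_C = 279.43 K and T_H = 291.82 K, so ΔT = 12.39 K.
COP_Carnot = T_H/ΔT = 291.82/12.39 = 23.55.
η_II = COP_actual/COP_Carnot = 3.212/23.55 = 0.1363.

0.14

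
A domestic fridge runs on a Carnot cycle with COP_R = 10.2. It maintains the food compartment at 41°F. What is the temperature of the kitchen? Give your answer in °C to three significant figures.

COP_R = T_C/(T_H − T_C) gives T_H − T_C = T_C/COP.
With T_C = 278.15 K, T_H = 278.15 × (1 + 1/10.2) = 305.42 K.
Converting, 305.42 K = 32.27°C.

32.3 °C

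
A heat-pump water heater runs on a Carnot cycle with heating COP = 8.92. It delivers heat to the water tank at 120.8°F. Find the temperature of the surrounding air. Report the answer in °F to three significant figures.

55.7 °F

COP_HP = T_H/(T_H − T_C) gives T_H − T_C = T_H/COP.
With T_H = 322.48 K, T_C = 322.48 × (1 − 1/8.92) = 286.33 K.
Converting, 286.33 K = 55.72°F.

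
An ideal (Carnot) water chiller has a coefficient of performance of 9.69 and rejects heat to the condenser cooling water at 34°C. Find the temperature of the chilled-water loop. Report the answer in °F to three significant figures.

For a Carnot refrigerator COP_R = T_C/(T_H − T_C), so T_C = COP·T_H/(1 + COP).
With T_H = 307.15 K, T_C = 9.69 × 307.15/10.69 = 278.42 K.
Converting, 278.42 K = 41.48°F.

41.5 °F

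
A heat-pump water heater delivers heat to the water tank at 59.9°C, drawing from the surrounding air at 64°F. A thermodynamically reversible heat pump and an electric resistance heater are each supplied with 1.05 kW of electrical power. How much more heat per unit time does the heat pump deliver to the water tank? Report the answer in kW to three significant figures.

7.25 kW

In absolute terms T_C = 290.93 K and T_H = 333.05 K, so ΔT = 42.12 K.
COP_Carnot = T_H/ΔT = 333.05/42.12 = 7.907.
The heat pump delivers Q̇_H = COP × Ẇ = 8.302 kW; the resistance heater delivers Ẇ = 1.050 kW.
Extra = (COP − 1)·Ẇ = 7.252 kW.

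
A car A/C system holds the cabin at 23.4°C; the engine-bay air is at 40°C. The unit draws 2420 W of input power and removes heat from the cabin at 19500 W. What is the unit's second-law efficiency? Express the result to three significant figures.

COP_actual = Q̇_C/Ẇ = 19500/2420 = 8.058.
In absolute terms T_C = 296.55 K and T_H = 313.15 K, so ΔT = 16.60 K.
COP_Carnot = T_C/ΔT = 296.55/16.60 = 17.86.
η_II = COP_actual/COP_Carnot = 8.058/17.86 = 0.4511.

0.451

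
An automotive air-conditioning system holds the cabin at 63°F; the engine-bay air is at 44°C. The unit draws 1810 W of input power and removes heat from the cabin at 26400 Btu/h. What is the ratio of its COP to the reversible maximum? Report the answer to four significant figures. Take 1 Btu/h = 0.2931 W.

0.3942

Converting, Q̇_C = 26400 Btu/h = 7738 W, so COP_actual = Q̇_C/Ẇ = 7738/1810 = 4.275.
In absolute terms T_C = 290.37 K and T_H = 317.15 K, so ΔT = 26.78 K.
COP_Carnot = T_C/ΔT = 290.37/26.78 = 10.84.
η_II = COP_actual/COP_Carnot = 4.275/10.84 = 0.3942.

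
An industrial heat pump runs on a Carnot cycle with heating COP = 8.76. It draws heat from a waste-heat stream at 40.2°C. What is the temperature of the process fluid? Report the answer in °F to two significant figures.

COP_HP = T_H/(T_H − T_C) rearranges to T_H = COP·T_C/(COP − 1).
With T_C = 313.35 K, T_H = 8.76 × 313.35/7.760 = 353.73 K.
Converting, 353.73 K = 177.04°F.

180 °F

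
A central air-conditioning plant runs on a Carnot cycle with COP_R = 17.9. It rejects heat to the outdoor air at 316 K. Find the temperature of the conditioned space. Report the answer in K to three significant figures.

For a Carnot refrigerator COP_R = T_C/(T_H − T_C), so T_C = COP·T_H/(1 + COP).
With T_H = 316.00 K, T_C = 17.9 × 316.00/18.90 = 299.28 K.

299 K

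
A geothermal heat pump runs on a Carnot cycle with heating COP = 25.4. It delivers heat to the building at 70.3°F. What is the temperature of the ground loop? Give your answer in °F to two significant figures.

49 °F

COP_HP = T_H/(T_H − T_C) gives T_H − T_C = T_H/COP.
With T_H = 294.43 K, T_C = 294.43 × (1 − 1/25.4) = 282.84 K.
Converting, 282.84 K = 49.44°F.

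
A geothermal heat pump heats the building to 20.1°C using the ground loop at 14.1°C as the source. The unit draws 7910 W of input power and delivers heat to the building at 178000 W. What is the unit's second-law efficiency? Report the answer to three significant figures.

COP_actual = Q̇_H/Ẇ = 178000/7910 = 22.50.
In absolute terms T_C = 287.25 K and T_H = 293.25 K, so ΔT = 6.000 K.
COP_Carnot = T_H/ΔT = 293.25/6.000 = 48.88.
η_II = COP_actual/COP_Carnot = 22.50/48.88 = 0.4604.

0.460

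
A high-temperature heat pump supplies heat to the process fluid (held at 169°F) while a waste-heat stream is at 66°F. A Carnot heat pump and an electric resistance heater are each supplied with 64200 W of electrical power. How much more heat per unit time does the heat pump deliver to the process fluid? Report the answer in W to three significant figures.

328000 W

In absolute terms T_C = 292.04 K and T_H = 349.26 K, so ΔT = 57.22 K.
COP_Carnot = T_H/ΔT = 349.26/57.22 = 6.104.
The heat pump delivers Q̇_H = COP × Ẇ = 391900 W; the resistance heater delivers Ẇ = 64200 W.
Extra = (COP − 1)·Ẇ = 327700 W.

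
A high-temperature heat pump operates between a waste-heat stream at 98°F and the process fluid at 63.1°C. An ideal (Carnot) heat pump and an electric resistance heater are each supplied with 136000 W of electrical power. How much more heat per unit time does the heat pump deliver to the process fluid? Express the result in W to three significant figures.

1590000 W

In absolute terms T_C = 309.82 K and T_H = 336.25 K, so ΔT = 26.43 K.
COP_Carnot = T_H/ΔT = 336.25/26.43 = 12.72.
The heat pump delivers Q̇_H = COP × Ẇ = 1730000 W; the resistance heater delivers Ẇ = 136000 W.
Extra = (COP − 1)·Ẇ = 1594000 W.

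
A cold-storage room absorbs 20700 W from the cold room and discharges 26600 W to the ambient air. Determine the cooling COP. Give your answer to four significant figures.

3.508

The first law gives Q̇_H = Q̇_C + Ẇ, so the three rates are Q̇_C = 20700, Q̇_H = 26600, Ẇ = 5900 W.
COP_R = Q̇_C/Ẇ = 20700/5900 = 3.508.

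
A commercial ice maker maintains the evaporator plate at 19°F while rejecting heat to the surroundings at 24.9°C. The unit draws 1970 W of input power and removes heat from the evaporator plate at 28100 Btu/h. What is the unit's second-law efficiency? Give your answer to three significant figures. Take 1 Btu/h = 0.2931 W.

0.505

Converting, Q̇_C = 28100 Btu/h = 8236 W, so COP_actual = Q̇_C/Ẇ = 8236/1970 = 4.181.
In absolute terms T_C = 265.93 K and T_H = 298.05 K, so ΔT = 32.12 K.
COP_Carnot = T_C/ΔT = 265.93/32.12 = 8.279.
η_II = COP_actual/COP_Carnot = 4.181/8.279 = 0.5050.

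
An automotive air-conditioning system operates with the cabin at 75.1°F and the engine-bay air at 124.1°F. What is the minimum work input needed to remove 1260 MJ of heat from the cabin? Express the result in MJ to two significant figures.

120 MJ

In absolute terms T_C = 297.09 K and T_H = 324.32 K, so ΔT = 27.22 K.
The reversible limit is COP_R = T_C/ΔT = 10.91, so W_min = Q_C/COP = Q_C·ΔT/T_C.
W_min = 1260 × 27.22/297.09 = 115.5 MJ.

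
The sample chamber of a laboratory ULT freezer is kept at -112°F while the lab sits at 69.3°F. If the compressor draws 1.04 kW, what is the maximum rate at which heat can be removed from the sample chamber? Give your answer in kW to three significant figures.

In absolute terms T_C = 193.15 K and T_H = 293.87 K, so ΔT = 100.7 K.
COP_Carnot = T_C/ΔT = 193.15/100.7 = 1.918.
Q̇_max = COP_Carnot × Ẇ = 1.918 × 1.040 kW = 1.994 kW.

1.99 kW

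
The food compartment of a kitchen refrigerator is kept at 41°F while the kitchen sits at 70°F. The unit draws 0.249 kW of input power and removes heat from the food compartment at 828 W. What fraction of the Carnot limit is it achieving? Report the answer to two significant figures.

Converting, Q̇_C = 828.0 W = 0.8280 kW, so COP_actual = Q̇_C/Ẇ = 0.8280/0.2490 = 3.325.
In absolute terms T_C = 278.15 K and T_H = 294.26 K, so ΔT = 16.11 K.
COP_Carnot = T_C/ΔT = 278.15/16.11 = 17.26.
η_II = COP_actual/COP_Carnot = 3.325/17.26 = 0.1926.

0.19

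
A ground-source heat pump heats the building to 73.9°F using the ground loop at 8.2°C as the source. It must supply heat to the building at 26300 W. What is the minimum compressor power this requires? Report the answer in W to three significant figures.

In absolute terms T_C = 281.35 K and T_H = 296.43 K, so ΔT = 15.08 K.
COP_Carnot = T_H/ΔT = 296.43/15.08 = 19.66.
Ẇ_min = Q̇/COP_Carnot = 26300/19.66 = 1338 W.

1340 W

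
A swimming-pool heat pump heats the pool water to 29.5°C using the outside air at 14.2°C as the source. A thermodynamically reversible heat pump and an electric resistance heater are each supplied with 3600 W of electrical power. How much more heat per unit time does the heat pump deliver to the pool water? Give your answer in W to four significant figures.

67610 W

In absolute terms T_C = 287.35 K and T_H = 302.65 K, so ΔT = 15.30 K.
COP_Carnot = T_H/ΔT = 302.65/15.30 = 19.78.
The heat pump delivers Q̇_H = COP × Ẇ = 71210 W; the resistance heater delivers Ẇ = 3600 W.
Extra = (COP − 1)·Ẇ = 67610 W.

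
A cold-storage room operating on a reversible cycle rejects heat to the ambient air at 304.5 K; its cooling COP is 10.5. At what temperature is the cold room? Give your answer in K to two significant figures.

For a Carnot refrigerator COP_R = T_C/(T_H − T_C), so T_C = COP·T_H/(1 + COP).
With T_H = 304.50 K, T_C = 10.5 × 304.50/11.50 = 278.02 K.

280 K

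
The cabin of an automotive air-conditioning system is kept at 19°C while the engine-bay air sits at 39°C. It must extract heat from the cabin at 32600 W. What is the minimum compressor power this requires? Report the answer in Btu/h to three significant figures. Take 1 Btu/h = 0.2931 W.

In absolute terms T_C = 292.15 K and T_H = 312.15 K, so ΔT = 20.00 K.
COP_Carnot = T_C/ΔT = 292.15/20.00 = 14.61.
Ẇ_min = Q̇/COP_Carnot = 32600/14.61 = 2232 W = 7614 Btu/h.

7610 Btu/h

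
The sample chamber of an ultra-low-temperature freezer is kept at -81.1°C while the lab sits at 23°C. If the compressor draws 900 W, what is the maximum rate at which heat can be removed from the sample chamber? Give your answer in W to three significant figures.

In absolute terms T_C = 192.05 K and T_H = 296.15 K, so ΔT = 104.1 K.
COP_Carnot = T_C/ΔT = 192.05/104.1 = 1.845.
Q̇_max = COP_Carnot × Ẇ = 1.845 × 900.0 W = 1660 W.

1660 W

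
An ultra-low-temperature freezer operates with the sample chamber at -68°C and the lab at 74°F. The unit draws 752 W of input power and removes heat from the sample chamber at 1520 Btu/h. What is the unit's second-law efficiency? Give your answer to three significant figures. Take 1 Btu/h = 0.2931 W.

Converting, Q̇_C = 1520 Btu/h = 445.5 W, so COP_actual = Q̇_C/Ẇ = 445.5/752.0 = 0.5924.
In absolute terms T_C = 205.15 K and T_H = 296.48 K, so ΔT = 91.33 K.
COP_Carnot = T_C/ΔT = 205.15/91.33 = 2.246.
η_II = COP_actual/COP_Carnot = 0.5924/2.246 = 0.2638.

0.264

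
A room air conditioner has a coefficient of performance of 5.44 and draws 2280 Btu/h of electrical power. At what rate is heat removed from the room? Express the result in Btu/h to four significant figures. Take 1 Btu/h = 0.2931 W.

Q̇_C = COP × Ẇ = 5.44 × 2280 = 12400 Btu/h.

12400 Btu/h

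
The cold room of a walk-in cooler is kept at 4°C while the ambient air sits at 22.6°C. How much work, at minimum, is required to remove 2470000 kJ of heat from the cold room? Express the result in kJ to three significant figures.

166000 kJ

In absolute terms T_C = 277.15 K and T_H = 295.75 K, so ΔT = 18.60 K.
The reversible limit is COP_R = T_C/ΔT = 14.90, so W_min = Q_C/COP = Q_C·ΔT/T_C.
W_min = 2470000 × 18.60/277.15 = 165800 kJ.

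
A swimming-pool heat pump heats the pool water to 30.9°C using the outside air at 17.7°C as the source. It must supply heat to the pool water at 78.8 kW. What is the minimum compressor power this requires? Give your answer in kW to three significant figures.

In absolute terms T_C = 290.85 K and T_H = 304.05 K, so ΔT = 13.20 K.
COP_Carnot = T_H/ΔT = 304.05/13.20 = 23.03.
Ẇ_min = Q̇/COP_Carnot = 78.80/23.03 = 3.421 kW.

3.42 kW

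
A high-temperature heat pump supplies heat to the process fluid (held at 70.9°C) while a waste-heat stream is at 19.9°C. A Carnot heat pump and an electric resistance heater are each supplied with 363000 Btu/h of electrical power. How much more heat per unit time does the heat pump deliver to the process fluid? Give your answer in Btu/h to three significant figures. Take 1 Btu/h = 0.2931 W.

2090000 Btu/h

In absolute terms T_C = 293.05 K and T_H = 344.05 K, so ΔT = 51.00 K.
COP_Carnot = T_H/ΔT = 344.05/51.00 = 6.746.
The heat pump delivers Q̇_H = COP × Ẇ = 2449000 Btu/h; the resistance heater delivers Ẇ = 363000 Btu/h.
Extra = (COP − 1)·Ẇ = 2086000 Btu/h.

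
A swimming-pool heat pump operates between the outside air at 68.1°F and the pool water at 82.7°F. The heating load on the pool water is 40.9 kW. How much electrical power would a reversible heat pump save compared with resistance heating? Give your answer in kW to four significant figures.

In absolute terms T_C = 293.21 K and T_H = 301.32 K, so ΔT = 8.111 K.
COP_Carnot = T_H/ΔT = 301.32/8.111 = 37.15.
Resistance heating needs Ẇ_res = Q̇_H = 40.90 kW; the reversible heat pump needs only Ẇ_hp = Q̇_H/COP = 1.101 kW.
Saving = 40.90 − 1.101 = 39.80 kW.

39.80 kW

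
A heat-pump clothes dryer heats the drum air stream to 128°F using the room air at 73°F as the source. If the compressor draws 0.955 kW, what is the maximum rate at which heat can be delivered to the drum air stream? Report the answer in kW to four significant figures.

10.20 kW

In absolute terms T_C = 295.93 K and T_H = 326.48 K, so ΔT = 30.56 K.
COP_Carnot = T_H/ΔT = 326.48/30.56 = 10.68.
Q̇_max = COP_Carnot × Ẇ = 10.68 × 0.9550 kW = 10.20 kW.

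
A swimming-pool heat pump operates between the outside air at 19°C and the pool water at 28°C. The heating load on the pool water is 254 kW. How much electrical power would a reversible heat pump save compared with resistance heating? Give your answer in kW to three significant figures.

In absolute terms T_C = 292.15 K and T_H = 301.15 K, so ΔT = 9.000 K.
COP_Carnot = T_H/ΔT = 301.15/9.000 = 33.46.
Resistance heating needs Ẇ_res = Q̇_H = 254.0 kW; the reversible heat pump needs only Ẇ_hp = Q̇_H/COP = 7.591 kW.
Saving = 254.0 − 7.591 = 246.4 kW.

246 kW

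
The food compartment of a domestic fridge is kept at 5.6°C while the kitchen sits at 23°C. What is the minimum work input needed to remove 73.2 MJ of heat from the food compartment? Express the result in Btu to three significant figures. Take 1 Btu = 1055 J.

4330 Btu

In absolute terms T_C = 278.75 K and T_H = 296.15 K, so ΔT = 17.40 K.
The reversible limit is COP_R = T_C/ΔT = 16.02, so W_min = Q_C/COP = Q_C·ΔT/T_C.
W_min = 73.20 × 17.40/278.75 = 4.569 MJ = 4331 Btu.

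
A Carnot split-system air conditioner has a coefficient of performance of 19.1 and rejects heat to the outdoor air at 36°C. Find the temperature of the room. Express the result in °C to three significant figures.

20.6 °C

For a Carnot refrigerator COP_R = T_C/(T_H − T_C), so T_C = COP·T_H/(1 + COP).
With T_H = 309.15 K, T_C = 19.1 × 309.15/20.10 = 293.77 K.
Converting, 293.77 K = 20.62°C.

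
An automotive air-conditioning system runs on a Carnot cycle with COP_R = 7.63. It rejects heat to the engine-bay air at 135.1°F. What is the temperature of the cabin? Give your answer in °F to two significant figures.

66 °F

For a Carnot refrigerator COP_R = T_C/(T_H − T_C), so T_C = COP·T_H/(1 + COP).
With T_H = 330.43 K, T_C = 7.63 × 330.43/8.630 = 292.14 K.
Converting, 292.14 K = 66.18°F.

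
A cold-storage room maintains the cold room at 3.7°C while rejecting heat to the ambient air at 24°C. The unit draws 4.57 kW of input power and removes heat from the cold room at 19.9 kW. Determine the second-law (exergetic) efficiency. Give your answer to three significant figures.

0.319

COP_actual = Q̇_C/Ẇ = 19.90/4.570 = 4.354.
In absolute terms T_C = 276.85 K and T_H = 297.15 K, so ΔT = 20.30 K.
COP_Carnot = T_C/ΔT = 276.85/20.30 = 13.64.
η_II = COP_actual/COP_Carnot = 4.354/13.64 = 0.3193.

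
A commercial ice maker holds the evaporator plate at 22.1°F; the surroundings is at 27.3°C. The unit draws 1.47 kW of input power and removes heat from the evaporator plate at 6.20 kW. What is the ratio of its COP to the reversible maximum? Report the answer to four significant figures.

0.5169

COP_actual = Q̇_C/Ẇ = 6.200/1.470 = 4.218.
In absolute terms T_C = 267.65 K and T_H = 300.45 K, so ΔT = 32.80 K.
COP_Carnot = T_C/ΔT = 267.65/32.80 = 8.160.
η_II = COP_actual/COP_Carnot = 4.218/8.160 = 0.5169.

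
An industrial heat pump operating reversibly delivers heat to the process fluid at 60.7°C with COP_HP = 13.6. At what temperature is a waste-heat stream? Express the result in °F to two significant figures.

97 °F

COP_HP = T_H/(T_H − T_C) gives T_H − T_C = T_H/COP.
With T_H = 333.85 K, T_C = 333.85 × (1 − 1/13.6) = 309.30 K.
Converting, 309.30 K = 97.07°F.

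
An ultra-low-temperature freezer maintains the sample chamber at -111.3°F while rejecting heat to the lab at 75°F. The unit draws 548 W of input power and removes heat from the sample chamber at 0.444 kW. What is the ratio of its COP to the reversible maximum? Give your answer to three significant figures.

Converting, Q̇_C = 0.4440 kW = 444.0 W, so COP_actual = Q̇_C/Ẇ = 444.0/548.0 = 0.8102.
In absolute terms T_C = 193.54 K and T_H = 297.04 K, so ΔT = 103.5 K.
COP_Carnot = T_C/ΔT = 193.54/103.5 = 1.870.
η_II = COP_actual/COP_Carnot = 0.8102/1.870 = 0.4333.

0.433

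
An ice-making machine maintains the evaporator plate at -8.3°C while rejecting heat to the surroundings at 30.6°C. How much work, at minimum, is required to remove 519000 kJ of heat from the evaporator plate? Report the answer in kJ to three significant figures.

76200 kJ

In absolute terms T_C = 264.85 K and T_H = 303.75 K, so ΔT = 38.90 K.
The reversible limit is COP_R = T_C/ΔT = 6.808, so W_min = Q_C/COP = Q_C·ΔT/T_C.
W_min = 519000 × 38.90/264.85 = 76230 kJ.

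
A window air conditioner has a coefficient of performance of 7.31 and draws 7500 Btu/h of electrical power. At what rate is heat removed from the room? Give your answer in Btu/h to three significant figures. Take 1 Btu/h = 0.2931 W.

54800 Btu/h

Q̇_C = COP × Ẇ = 7.31 × 7500 = 54830 Btu/h.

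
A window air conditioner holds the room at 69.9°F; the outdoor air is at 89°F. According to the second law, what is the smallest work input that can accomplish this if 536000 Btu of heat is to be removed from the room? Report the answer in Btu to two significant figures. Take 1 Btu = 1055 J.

19000 Btu

In absolute terms T_C = 294.21 K and T_H = 304.82 K, so ΔT = 10.61 K.
The reversible limit is COP_R = T_C/ΔT = 27.73, so W_min = Q_C/COP = Q_C·ΔT/T_C.
W_min = 536000 × 10.61/294.21 = 19330 Btu.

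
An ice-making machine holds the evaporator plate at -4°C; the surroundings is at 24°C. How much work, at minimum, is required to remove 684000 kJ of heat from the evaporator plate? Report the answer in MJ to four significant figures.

In absolute terms T_C = 269.15 K and T_H = 297.15 K, so ΔT = 28.00 K.
The reversible limit is COP_R = T_C/ΔT = 9.613, so W_min = Q_C/COP = Q_C·ΔT/T_C.
W_min = 684000 × 28.00/269.15 = 71160 kJ = 71.16 MJ.

71.16 MJ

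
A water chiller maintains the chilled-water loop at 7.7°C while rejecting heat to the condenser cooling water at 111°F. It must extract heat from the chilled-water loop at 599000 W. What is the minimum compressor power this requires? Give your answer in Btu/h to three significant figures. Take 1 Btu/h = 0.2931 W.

263000 Btu/h

In absolute terms T_C = 280.85 K and T_H = 317.04 K, so ΔT = 36.19 K.
COP_Carnot = T_C/ΔT = 280.85/36.19 = 7.761.
Ẇ_min = Q̇/COP_Carnot = 599000/7.761 = 77180 W = 263300 Btu/h.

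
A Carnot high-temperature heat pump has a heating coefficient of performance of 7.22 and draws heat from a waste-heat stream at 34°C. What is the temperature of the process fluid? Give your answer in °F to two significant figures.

180 °F

COP_HP = T_H/(T_H − T_C) rearranges to T_H = COP·T_C/(COP − 1).
With T_C = 307.15 K, T_H = 7.22 × 307.15/6.220 = 356.53 K.
Converting, 356.53 K = 182.09°F.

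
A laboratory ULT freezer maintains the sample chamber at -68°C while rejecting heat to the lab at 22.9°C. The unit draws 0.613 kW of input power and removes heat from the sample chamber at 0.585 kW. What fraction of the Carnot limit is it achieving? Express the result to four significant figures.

0.4229

COP_actual = Q̇_C/Ẇ = 0.5850/0.6130 = 0.9543.
In absolute terms T_C = 205.15 K and T_H = 296.05 K, so ΔT = 90.90 K.
COP_Carnot = T_C/ΔT = 205.15/90.90 = 2.257.
η_II = COP_actual/COP_Carnot = 0.9543/2.257 = 0.4229.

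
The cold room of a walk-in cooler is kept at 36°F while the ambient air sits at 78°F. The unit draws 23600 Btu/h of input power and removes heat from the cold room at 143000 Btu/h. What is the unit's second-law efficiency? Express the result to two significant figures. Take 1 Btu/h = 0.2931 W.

COP_actual = Q̇_C/Ẇ = 143000/23600 = 6.059.
In absolute terms T_C = 275.37 K and T_H = 298.71 K, so ΔT = 23.33 K.
COP_Carnot = T_C/ΔT = 275.37/23.33 = 11.80.
η_II = COP_actual/COP_Carnot = 6.059/11.80 = 0.5134.

0.51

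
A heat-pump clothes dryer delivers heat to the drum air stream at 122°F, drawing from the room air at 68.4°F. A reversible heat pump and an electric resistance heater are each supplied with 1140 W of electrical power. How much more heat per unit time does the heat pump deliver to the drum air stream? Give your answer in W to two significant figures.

In absolute terms T_C = 293.37 K and T_H = 323.15 K, so ΔT = 29.78 K.
COP_Carnot = T_H/ΔT = 323.15/29.78 = 10.85.
The heat pump delivers Q̇_H = COP × Ẇ = 12370 W; the resistance heater delivers Ẇ = 1140 W.
Extra = (COP − 1)·Ẇ = 11230 W.

11000 W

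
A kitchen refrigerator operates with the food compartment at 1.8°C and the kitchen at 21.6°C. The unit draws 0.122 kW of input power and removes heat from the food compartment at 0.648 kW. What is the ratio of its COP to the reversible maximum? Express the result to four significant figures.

0.3825

COP_actual = Q̇_C/Ẇ = 0.6480/0.1220 = 5.311.
In absolute terms T_C = 274.95 K and T_H = 294.75 K, so ΔT = 19.80 K.
COP_Carnot = T_C/ΔT = 274.95/19.80 = 13.89.
η_II = COP_actual/COP_Carnot = 5.311/13.89 = 0.3825.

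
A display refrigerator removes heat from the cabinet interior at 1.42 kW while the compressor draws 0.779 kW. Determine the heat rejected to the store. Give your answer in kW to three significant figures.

For a cyclic device the first law requires Q̇_H = Q̇_C + Ẇ.
Q̇_H = Q̇_C + Ẇ = 2.199 kW.

2.20 kW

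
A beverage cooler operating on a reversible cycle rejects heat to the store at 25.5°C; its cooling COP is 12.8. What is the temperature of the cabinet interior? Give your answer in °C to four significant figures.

For a Carnot refrigerator COP_R = T_C/(T_H − T_C), so T_C = COP·T_H/(1 + COP).
With T_H = 298.65 K, T_C = 12.8 × 298.65/13.80 = 277.01 K.
Converting, 277.01 K = 3.86°C.

3.859 °C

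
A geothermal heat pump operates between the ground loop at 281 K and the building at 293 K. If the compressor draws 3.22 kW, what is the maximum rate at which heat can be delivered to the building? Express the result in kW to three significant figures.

78.6 kW

The reservoir spacing is ΔT = 293 − 281 = 12.00 K.
COP_Carnot = T_H/ΔT = 293.00/12.00 = 24.42.
Q̇_max = COP_Carnot × Ẇ = 24.42 × 3.220 kW = 78.62 kW.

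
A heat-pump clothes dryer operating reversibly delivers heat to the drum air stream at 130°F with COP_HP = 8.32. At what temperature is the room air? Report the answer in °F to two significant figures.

59 °F

COP_HP = T_H/(T_H − T_C) gives T_H − T_C = T_H/COP.
With T_H = 327.59 K, T_C = 327.59 × (1 − 1/8.32) = 288.22 K.
Converting, 288.22 K = 59.13°F.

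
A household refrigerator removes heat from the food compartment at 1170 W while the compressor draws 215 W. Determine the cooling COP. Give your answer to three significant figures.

The first law gives Q̇_H = Q̇_C + Ẇ, so the three rates are Q̇_C = 1170, Q̇_H = 1385, Ẇ = 215.0 W.
COP_R = Q̇_C/Ẇ = 1170/215.0 = 5.442.

5.44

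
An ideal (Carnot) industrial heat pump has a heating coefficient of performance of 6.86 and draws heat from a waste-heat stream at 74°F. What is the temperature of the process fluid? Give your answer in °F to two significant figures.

170 °F

COP_HP = T_H/(T_H − T_C) rearranges to T_H = COP·T_C/(COP − 1).
With T_C = 296.48 K, T_H = 6.86 × 296.48/5.860 = 347.08 K.
Converting, 347.08 K = 165.07°F.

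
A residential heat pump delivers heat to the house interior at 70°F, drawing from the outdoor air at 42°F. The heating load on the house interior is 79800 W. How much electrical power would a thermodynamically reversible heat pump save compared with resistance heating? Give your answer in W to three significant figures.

In absolute terms T_C = 278.71 K and T_H = 294.26 K, so ΔT = 15.56 K.
COP_Carnot = T_H/ΔT = 294.26/15.56 = 18.92.
Resistance heating needs Ẇ_res = Q̇_H = 79800 W; the reversible heat pump needs only Ẇ_hp = Q̇_H/COP = 4218 W.
Saving = 79800 − 4218 = 75580 W.

75600 W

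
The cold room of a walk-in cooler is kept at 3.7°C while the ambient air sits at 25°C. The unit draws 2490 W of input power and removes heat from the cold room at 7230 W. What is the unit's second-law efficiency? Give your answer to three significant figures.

0.223

COP_actual = Q̇_C/Ẇ = 7230/2490 = 2.904.
In absolute terms T_C = 276.85 K and T_H = 298.15 K, so ΔT = 21.30 K.
COP_Carnot = T_C/ΔT = 276.85/21.30 = 13.00.
η_II = COP_actual/COP_Carnot = 2.904/13.00 = 0.2234.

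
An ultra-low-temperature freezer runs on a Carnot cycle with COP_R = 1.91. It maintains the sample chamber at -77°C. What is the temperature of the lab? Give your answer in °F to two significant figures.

78 °F

COP_R = T_C/(T_H − T_C) gives T_H − T_C = T_C/COP.
With T_C = 196.15 K, T_H = 196.15 × (1 + 1/1.91) = 298.85 K.
Converting, 298.85 K = 78.25°F.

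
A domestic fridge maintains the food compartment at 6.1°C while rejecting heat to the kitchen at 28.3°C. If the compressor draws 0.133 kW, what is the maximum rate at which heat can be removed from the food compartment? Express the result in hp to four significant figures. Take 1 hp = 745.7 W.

In absolute terms T_C = 279.25 K and T_H = 301.45 K, so ΔT = 22.20 K.
COP_Carnot = T_C/ΔT = 279.25/22.20 = 12.58.
Q̇_max = COP_Carnot × Ẇ = 12.58 × 0.1330 kW = 1.673 kW = 2.244 hp.

2.244 hp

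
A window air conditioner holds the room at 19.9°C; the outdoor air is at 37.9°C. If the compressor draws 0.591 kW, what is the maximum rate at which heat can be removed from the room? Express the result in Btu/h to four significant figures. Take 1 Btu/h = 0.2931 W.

In absolute terms T_C = 293.05 K and T_H = 311.05 K, so ΔT = 18.00 K.
COP_Carnot = T_C/ΔT = 293.05/18.00 = 16.28.
Q̇_max = COP_Carnot × Ẇ = 16.28 × 0.5910 kW = 9.622 kW = 32830 Btu/h.

32830 Btu/h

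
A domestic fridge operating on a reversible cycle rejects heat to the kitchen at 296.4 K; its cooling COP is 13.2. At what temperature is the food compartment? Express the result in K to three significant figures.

276 K

For a Carnot refrigerator COP_R = T_C/(T_H − T_C), so T_C = COP·T_H/(1 + COP).
With T_H = 296.40 K, T_C = 13.2 × 296.40/14.20 = 275.53 K.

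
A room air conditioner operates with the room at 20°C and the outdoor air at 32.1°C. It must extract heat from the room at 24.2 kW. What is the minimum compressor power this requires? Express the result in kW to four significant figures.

0.9989 kW

In absolute terms T_C = 293.15 K and T_H = 305.25 K, so ΔT = 12.10 K.
COP_Carnot = T_C/ΔT = 293.15/12.10 = 24.23.
Ẇ_min = Q̇/COP_Carnot = 24.20/24.23 = 0.9989 kW.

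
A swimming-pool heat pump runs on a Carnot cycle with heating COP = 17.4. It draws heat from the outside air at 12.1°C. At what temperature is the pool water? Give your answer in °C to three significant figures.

29.5 °C

COP_HP = T_H/(T_H − T_C) rearranges to T_H = COP·T_C/(COP − 1).
With T_C = 285.25 K, T_H = 17.4 × 285.25/16.40 = 302.64 K.
Converting, 302.64 K = 29.49°C.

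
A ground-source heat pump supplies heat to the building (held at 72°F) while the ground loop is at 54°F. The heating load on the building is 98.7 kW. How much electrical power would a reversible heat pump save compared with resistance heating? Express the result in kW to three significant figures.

In absolute terms T_C = 285.37 K and T_H = 295.37 K, so ΔT = 10.00 K.
COP_Carnot = T_H/ΔT = 295.37/10.00 = 29.54.
Resistance heating needs Ẇ_res = Q̇_H = 98.70 kW; the reversible heat pump needs only Ẇ_hp = Q̇_H/COP = 3.342 kW.
Saving = 98.70 − 3.342 = 95.36 kW.

95.4 kW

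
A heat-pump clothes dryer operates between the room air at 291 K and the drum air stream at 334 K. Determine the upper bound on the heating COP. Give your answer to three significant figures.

The reservoir spacing is ΔT = 334 − 291 = 43.00 K.
For a reversible cycle, COP_Carnot = T_H/ΔT = 334.00/43.00 = 7.767.

7.77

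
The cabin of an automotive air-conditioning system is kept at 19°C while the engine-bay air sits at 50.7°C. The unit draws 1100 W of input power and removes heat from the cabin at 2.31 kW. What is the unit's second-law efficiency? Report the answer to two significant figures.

Converting, Q̇_C = 2.310 kW = 2310 W, so COP_actual = Q̇_C/Ẇ = 2310/1100 = 2.100.
In absolute terms T_C = 292.15 K and T_H = 323.85 K, so ΔT = 31.70 K.
COP_Carnot = T_C/ΔT = 292.15/31.70 = 9.216.
η_II = COP_actual/COP_Carnot = 2.100/9.216 = 0.2279.

0.23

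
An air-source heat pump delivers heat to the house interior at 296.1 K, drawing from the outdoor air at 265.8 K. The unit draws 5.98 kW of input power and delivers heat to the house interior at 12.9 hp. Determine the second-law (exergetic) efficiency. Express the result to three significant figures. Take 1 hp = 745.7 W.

Converting, Q̇_H = 12.90 hp = 9.620 kW, so COP_actual = Q̇_H/Ẇ = 9.620/5.980 = 1.609.
The reservoir spacing is ΔT = 296.1 − 265.8 = 30.30 K.
COP_Carnot = T_H/ΔT = 296.10/30.30 = 9.772.
η_II = COP_actual/COP_Carnot = 1.609/9.772 = 0.1646.

0.165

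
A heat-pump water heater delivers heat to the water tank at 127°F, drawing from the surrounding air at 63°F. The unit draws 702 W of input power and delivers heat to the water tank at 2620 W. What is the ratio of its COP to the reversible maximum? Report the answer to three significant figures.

0.407

COP_actual = Q̇_H/Ẇ = 2620/702.0 = 3.732.
In absolute terms T_C = 290.37 K and T_H = 325.93 K, so ΔT = 35.56 K.
COP_Carnot = T_H/ΔT = 325.93/35.56 = 9.167.
η_II = COP_actual/COP_Carnot = 3.732/9.167 = 0.4071.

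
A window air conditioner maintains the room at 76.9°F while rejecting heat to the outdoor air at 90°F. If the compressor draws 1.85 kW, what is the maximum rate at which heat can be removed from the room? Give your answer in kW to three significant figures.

75.8 kW

In absolute terms T_C = 298.09 K and T_H = 305.37 K, so ΔT = 7.278 K.
COP_Carnot = T_C/ΔT = 298.09/7.278 = 40.96.
Q̇_max = COP_Carnot × Ẇ = 40.96 × 1.850 kW = 75.78 kW.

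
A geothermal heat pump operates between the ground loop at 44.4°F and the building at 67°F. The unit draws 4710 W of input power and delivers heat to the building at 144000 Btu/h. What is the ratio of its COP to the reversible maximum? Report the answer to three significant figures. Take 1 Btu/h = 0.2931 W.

0.385

Converting, Q̇_H = 144000 Btu/h = 42210 W, so COP_actual = Q̇_H/Ẇ = 42210/4710 = 8.961.
In absolute terms T_C = 280.04 K and T_H = 292.59 K, so ΔT = 12.56 K.
COP_Carnot = T_H/ΔT = 292.59/12.56 = 23.30.
η_II = COP_actual/COP_Carnot = 8.961/23.30 = 0.3845.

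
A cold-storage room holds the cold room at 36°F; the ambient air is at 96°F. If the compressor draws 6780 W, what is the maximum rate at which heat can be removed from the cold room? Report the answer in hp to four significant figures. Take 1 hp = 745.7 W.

In absolute terms T_C = 275.37 K and T_H = 308.71 K, so ΔT = 33.33 K.
COP_Carnot = T_C/ΔT = 275.37/33.33 = 8.261.
Q̇_max = COP_Carnot × Ẇ = 8.261 × 6780 W = 56010 W = 75.11 hp.

75.11 hp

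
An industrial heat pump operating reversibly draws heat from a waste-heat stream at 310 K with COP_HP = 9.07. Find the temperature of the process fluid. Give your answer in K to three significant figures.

COP_HP = T_H/(T_H − T_C) rearranges to T_H = COP·T_C/(COP − 1).
With T_C = 310.00 K, T_H = 9.07 × 310.00/8.070 = 348.41 K.

348 K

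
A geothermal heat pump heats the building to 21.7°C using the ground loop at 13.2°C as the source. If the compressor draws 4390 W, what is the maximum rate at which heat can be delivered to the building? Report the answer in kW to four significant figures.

In absolute terms T_C = 286.35 K and T_H = 294.85 K, so ΔT = 8.500 K.
COP_Carnot = T_H/ΔT = 294.85/8.500 = 34.69.
Q̇_max = COP_Carnot × Ẇ = 34.69 × 4390 W = 152300 W = 152.3 kW.

152.3 kW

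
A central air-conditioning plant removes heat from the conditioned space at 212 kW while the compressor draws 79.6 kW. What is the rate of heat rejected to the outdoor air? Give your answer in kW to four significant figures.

For a cyclic device the first law requires Q̇_H = Q̇_C + Ẇ.
Q̇_H = Q̇_C + Ẇ = 291.6 kW.

291.6 kW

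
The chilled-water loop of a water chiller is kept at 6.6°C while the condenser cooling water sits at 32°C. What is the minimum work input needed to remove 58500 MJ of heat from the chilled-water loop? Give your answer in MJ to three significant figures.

5310 MJ

In absolute terms T_C = 279.75 K and T_H = 305.15 K, so ΔT = 25.40 K.
The reversible limit is COP_R = T_C/ΔT = 11.01, so W_min = Q_C/COP = Q_C·ΔT/T_C.
W_min = 58500 × 25.40/279.75 = 5312 MJ.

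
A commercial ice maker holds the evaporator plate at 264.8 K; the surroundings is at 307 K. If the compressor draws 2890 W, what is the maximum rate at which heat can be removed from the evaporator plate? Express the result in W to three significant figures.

The reservoir spacing is ΔT = 307 − 264.8 = 42.20 K.
COP_Carnot = T_C/ΔT = 264.80/42.20 = 6.275.
Q̇_max = COP_Carnot × Ẇ = 6.275 × 2890 W = 18130 W.

18100 W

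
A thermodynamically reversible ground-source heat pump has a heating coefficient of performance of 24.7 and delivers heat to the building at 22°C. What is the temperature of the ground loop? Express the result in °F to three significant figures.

50.1 °F

COP_HP = T_H/(T_H − T_C) gives T_H − T_C = T_H/COP.
With T_H = 295.15 K, T_C = 295.15 × (1 − 1/24.7) = 283.20 K.
Converting, 283.20 K = 50.09°F.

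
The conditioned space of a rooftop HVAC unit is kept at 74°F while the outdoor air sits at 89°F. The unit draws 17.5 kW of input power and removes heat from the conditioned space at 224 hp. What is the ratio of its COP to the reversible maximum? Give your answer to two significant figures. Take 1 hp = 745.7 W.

Converting, Q̇_C = 224.0 hp = 167.0 kW, so COP_actual = Q̇_C/Ẇ = 167.0/17.50 = 9.545.
In absolute terms T_C = 296.48 K and T_H = 304.82 K, so ΔT = 8.333 K.
COP_Carnot = T_C/ΔT = 296.48/8.333 = 35.58.
η_II = COP_actual/COP_Carnot = 9.545/35.58 = 0.2683.

0.27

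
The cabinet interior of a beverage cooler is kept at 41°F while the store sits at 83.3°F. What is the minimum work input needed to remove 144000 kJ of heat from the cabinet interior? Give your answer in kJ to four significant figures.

In absolute terms T_C = 278.15 K and T_H = 301.65 K, so ΔT = 23.50 K.
The reversible limit is COP_R = T_C/ΔT = 11.84, so W_min = Q_C/COP = Q_C·ΔT/T_C.
W_min = 144000 × 23.50/278.15 = 12170 kJ.

12170 kJ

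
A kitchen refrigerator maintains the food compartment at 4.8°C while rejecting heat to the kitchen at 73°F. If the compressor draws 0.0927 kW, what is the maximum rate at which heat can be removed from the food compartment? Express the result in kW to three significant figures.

1.43 kW

In absolute terms T_C = 277.95 K and T_H = 295.93 K, so ΔT = 17.98 K.
COP_Carnot = T_C/ΔT = 277.95/17.98 = 15.46.
Q̇_max = COP_Carnot × Ẇ = 15.46 × 0.09270 kW = 1.433 kW.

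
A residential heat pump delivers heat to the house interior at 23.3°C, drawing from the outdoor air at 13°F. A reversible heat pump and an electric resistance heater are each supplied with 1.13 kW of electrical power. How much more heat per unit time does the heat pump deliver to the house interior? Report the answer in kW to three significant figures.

In absolute terms T_C = 262.59 K and T_H = 296.45 K, so ΔT = 33.86 K.
COP_Carnot = T_H/ΔT = 296.45/33.86 = 8.756.
The heat pump delivers Q̇_H = COP × Ẇ = 9.895 kW; the resistance heater delivers Ẇ = 1.130 kW.
Extra = (COP − 1)·Ẇ = 8.765 kW.

8.76 kW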